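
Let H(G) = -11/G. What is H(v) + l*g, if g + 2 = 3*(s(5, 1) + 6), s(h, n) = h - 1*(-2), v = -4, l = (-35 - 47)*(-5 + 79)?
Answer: -898053/4 ≈ -2.2451e+5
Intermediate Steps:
l = -6068 (l = -82*74 = -6068)
s(h, n) = 2 + h (s(h, n) = h + 2 = 2 + h)
g = 37 (g = -2 + 3*((2 + 5) + 6) = -2 + 3*(7 + 6) = -2 + 3*13 = -2 + 39 = 37)
H(v) + l*g = -11/(-4) - 6068*37 = -11*(-1/4) - 224516 = 11/4 - 224516 = -898053/4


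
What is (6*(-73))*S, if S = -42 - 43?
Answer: 37230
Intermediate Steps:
S = -85
(6*(-73))*S = (6*(-73))*(-85) = -438*(-85) = 37230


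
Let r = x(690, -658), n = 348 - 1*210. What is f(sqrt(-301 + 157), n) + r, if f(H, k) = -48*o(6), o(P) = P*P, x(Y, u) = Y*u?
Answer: -455748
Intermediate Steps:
o(P) = P**2
n = 138 (n = 348 - 210 = 138)
r = -454020 (r = 690*(-658) = -454020)
f(H, k) = -1728 (f(H, k) = -48*6**2 = -48*36 = -1728)
f(sqrt(-301 + 157), n) + r = -1728 - 454020 = -455748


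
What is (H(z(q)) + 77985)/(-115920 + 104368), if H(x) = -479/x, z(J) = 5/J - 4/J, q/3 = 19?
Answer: -25341/5776 ≈ -4.3873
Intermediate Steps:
q = 57 (q = 3*19 = 57)
z(J) = 1/J
(H(z(q)) + 77985)/(-115920 + 104368) = (-479/(1/57) + 77985)/(-115920 + 104368) = (-479/1/57 + 77985)/(-11552) = (-479*57 + 77985)*(-1/11552) = (-27303 + 77985)*(-1/11552) = 50682*(-1/11552) = -25341/5776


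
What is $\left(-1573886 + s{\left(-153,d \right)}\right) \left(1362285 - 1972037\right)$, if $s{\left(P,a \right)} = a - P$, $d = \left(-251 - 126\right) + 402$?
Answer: $959571600416$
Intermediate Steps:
$d = 25$ ($d = -377 + 402 = 25$)
$\left(-1573886 + s{\left(-153,d \right)}\right) \left(1362285 - 1972037\right) = \left(-1573886 + \left(25 - -153\right)\right) \left(1362285 - 1972037\right) = \left(-1573886 + \left(25 + 153\right)\right) \left(-609752\right) = \left(-1573886 + 178\right) \left(-609752\right) = \left(-1573708\right) \left(-609752\right) = 959571600416$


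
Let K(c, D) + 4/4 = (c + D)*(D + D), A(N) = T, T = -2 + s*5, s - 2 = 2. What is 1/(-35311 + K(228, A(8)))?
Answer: -1/26456 ≈ -3.7799e-5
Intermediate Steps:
s = 4 (s = 2 + 2 = 4)
T = 18 (T = -2 + 4*5 = -2 + 20 = 18)
A(N) = 18
K(c, D) = -1 + 2*D*(D + c) (K(c, D) = -1 + (c + D)*(D + D) = -1 + (D + c)*(2*D) = -1 + 2*D*(D + c))
1/(-35311 + K(228, A(8))) = 1/(-35311 + (-1 + 2*18² + 2*18*228)) = 1/(-35311 + (-1 + 2*324 + 8208)) = 1/(-35311 + (-1 + 648 + 8208)) = 1/(-35311 + 8855) = 1/(-26456) = -1/26456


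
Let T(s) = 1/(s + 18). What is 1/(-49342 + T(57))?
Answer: -75/3700649 ≈ -2.0267e-5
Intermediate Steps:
T(s) = 1/(18 + s)
1/(-49342 + T(57)) = 1/(-49342 + 1/(18 + 57)) = 1/(-49342 + 1/75) = 1/(-3700649/75) = -75/3700649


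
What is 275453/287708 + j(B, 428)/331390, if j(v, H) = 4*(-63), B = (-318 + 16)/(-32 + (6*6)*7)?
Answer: 45604933627/47671777060 ≈ 0.95664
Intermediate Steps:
B = -151/110 (B = -302/(-32 + 36*7) = -302/(-32 + 252) = -302/220 = -302*1/220 = -151/110 ≈ -1.3727)
j(v, H) = -252
275453/287708 + j(B, 428)/331390 = 275453/287708 - 252/331390 = 275453*(1/287708) - 252*1/331390 = 275453/287708 - 126/165695 = 45604933627/47671777060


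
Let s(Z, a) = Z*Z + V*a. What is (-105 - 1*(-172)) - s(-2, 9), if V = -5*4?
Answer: 243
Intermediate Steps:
V = -20
s(Z, a) = Z**2 - 20*a (s(Z, a) = Z*Z - 20*a = Z**2 - 20*a)
(-105 - 1*(-172)) - s(-2, 9) = (-105 - 1*(-172)) - ((-2)**2 - 20*9) = (-105 + 172) - (4 - 180) = 67 - 1*(-176) = 67 + 176 = 243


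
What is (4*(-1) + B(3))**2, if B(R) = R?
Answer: 1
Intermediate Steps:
(4*(-1) + B(3))**2 = (4*(-1) + 3)**2 = (-4 + 3)**2 = (-1)**2 = 1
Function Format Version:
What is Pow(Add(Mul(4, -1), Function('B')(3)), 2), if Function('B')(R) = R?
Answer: 1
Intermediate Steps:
Pow(Add(Mul(4, -1), Function('B')(3)), 2) = Pow(Add(Mul(4, -1), 3), 2) = Pow(Add(-4, 3), 2) = Pow(-1, 2) = 1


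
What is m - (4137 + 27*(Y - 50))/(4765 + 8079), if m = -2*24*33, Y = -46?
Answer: -20346441/12844 ≈ -1584.1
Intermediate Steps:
m = -1584 (m = -48*33 = -1584)
m - (4137 + 27*(Y - 50))/(4765 + 8079) = -1584 - (4137 + 27*(-46 - 50))/(4765 + 8079) = -1584 - (4137 + 27*(-96))/12844 = -1584 - (4137 - 2592)/12844 = -1584 - 1545/12844 = -20346441/12844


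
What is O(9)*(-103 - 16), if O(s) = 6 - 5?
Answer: -119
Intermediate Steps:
O(s) = 1
O(9)*(-103 - 16) = 1*(-103 - 16) = 1*(-119) = -119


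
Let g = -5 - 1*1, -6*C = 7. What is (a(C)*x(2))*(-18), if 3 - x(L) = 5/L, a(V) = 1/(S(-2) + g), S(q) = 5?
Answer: 9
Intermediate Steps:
C = -7/6 (C = -⅙*7 = -7/6 ≈ -1.1667)
g = -6 (g = -5 - 1 = -6)
a(V) = -1 (a(V) = 1/(5 - 6) = 1/(-1) = -1)
x(L) = 3 - 5/L
(a(C)*x(2))*(-18) = -(3 - 5/2)*(-18) = -1*½*(-18) = -½*(-18) = 9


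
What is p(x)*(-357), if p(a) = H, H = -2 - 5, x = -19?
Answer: 2499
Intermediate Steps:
H = -7
p(a) = -7
p(x)*(-357) = -7*(-357) = 2499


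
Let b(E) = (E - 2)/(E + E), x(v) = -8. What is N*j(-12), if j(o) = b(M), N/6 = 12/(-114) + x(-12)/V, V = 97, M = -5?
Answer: -7266/9215 ≈ -0.78850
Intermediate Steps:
N = -2076/1843 (N = 6*(12/(-114) - 8/97) = 6*(12*(-1/114) - 8*1/97) = 6*(-2/19 - 8/97) = 6*(-346/1843) = -2076/1843 ≈ -1.1264)
b(E) = (-2 + E)/(2*E) (b(E) = (-2 + E)/((2*E)) = (-2 + E)*(1/(2*E)) = (-2 + E)/(2*E))
j(o) = 7/10 (j(o) = (½)*(-2 - 5)/(-5) = (½)*(-⅕)*(-7) = 7/10)
N*j(-12) = -2076/1843*7/10 = -7266/9215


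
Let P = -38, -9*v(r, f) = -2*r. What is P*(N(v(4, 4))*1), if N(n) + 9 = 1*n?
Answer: 2774/9 ≈ 308.22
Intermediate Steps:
v(r, f) = 2*r/9 (v(r, f) = -(-2)*r/9 = 2*r/9)
N(n) = -9 + n (N(n) = -9 + 1*n = -9 + n)
P*(N(v(4, 4))*1) = -38*(-9 + (2/9)*4) = -38*(-9 + 8/9) = -(-2774)/9 = -38*(-73/9) = 2774/9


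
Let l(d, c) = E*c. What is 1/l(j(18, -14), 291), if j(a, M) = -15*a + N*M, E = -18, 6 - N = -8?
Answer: -1/5238 ≈ -0.00019091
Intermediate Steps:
N = 14 (N = 6 - 1*(-8) = 6 + 8 = 14)
j(a, M) = -15*a + 14*M
l(d, c) = -18*c
1/l(j(18, -14), 291) = 1/(-18*291) = 1/(-5238) = -1/5238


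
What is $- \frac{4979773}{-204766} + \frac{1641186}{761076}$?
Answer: $\frac{57306177892}{2164479003} \approx 26.476$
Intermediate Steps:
$- \frac{4979773}{-204766} + \frac{1641186}{761076} = \left(-4979773\right) \left(- \frac{1}{204766}\right) + 1641186 \cdot \frac{1}{761076} = \frac{4979773}{204766} + \frac{91177}{42282} = \frac{57306177892}{2164479003}$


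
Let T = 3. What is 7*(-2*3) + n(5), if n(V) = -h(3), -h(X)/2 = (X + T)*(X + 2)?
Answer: 18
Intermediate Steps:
h(X) = -2*(2 + X)*(3 + X) (h(X) = -2*(X + 3)*(X + 2) = -2*(3 + X)*(2 + X) = -2*(2 + X)*(3 + X))
n(V) = 60 (n(V) = -(-12 - 10*3 - 2*3²) = -(-12 - 30 - 2*9) = -(-12 - 30 - 18) = -1*(-60) = 60)
7*(-2*3) + n(5) = 7*(-2*3) + 60 = 7*(-6) + 60 = -42 + 60 = 18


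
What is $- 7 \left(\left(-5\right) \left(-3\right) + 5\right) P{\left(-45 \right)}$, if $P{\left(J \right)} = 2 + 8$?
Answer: $-1400$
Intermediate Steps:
$P{\left(J \right)} = 10$
$- 7 \left(\left(-5\right) \left(-3\right) + 5\right) P{\left(-45 \right)} = - 7 \left(\left(-5\right) \left(-3\right) + 5\right) 10 = - 7 \left(15 + 5\right) 10 = \left(-7\right) 20 \cdot 10 = \left(-140\right) 10 = -1400$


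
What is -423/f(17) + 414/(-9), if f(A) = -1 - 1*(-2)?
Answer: -469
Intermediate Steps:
f(A) = 1 (f(A) = -1 + 2 = 1)
-423/f(17) + 414/(-9) = -423/1 + 414/(-9) = -423*1 + 414*(-⅑) = -423 - 46 = -469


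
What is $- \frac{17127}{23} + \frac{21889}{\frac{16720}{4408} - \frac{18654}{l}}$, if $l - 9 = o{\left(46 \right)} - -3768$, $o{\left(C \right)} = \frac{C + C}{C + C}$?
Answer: $- \frac{28653073118}{1441939} \approx -19871.0$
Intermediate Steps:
$o{\left(C \right)} = 1$ ($o{\left(C \right)} = \frac{2 C}{2 C} = 2 C \frac{1}{2 C} = 1$)
$l = 3778$ ($l = 9 + \left(1 - -3768\right) = 9 + \left(1 + 3768\right) = 9 + 3769 = 3778$)
$- \frac{17127}{23} + \frac{21889}{\frac{16720}{4408} - \frac{18654}{l}} = - \frac{17127}{23} + \frac{21889}{\frac{16720}{4408} - \frac{18654}{3778}} = \left(-17127\right) \frac{1}{23} + \frac{21889}{16720 \cdot \frac{1}{4408} - \frac{9327}{1889}} = - \frac{17127}{23} + \frac{21889}{\frac{110}{29} - \frac{9327}{1889}} = - \frac{17127}{23} + \frac{21889}{- \frac{62693}{54781}} = - \frac{17127}{23} + 21889 \left(- \frac{54781}{62693}\right) = - \frac{17127}{23} - \frac{1199101309}{62693} = - \frac{28653073118}{1441939}$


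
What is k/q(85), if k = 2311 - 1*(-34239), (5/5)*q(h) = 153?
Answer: 2150/9 ≈ 238.89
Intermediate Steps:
q(h) = 153
k = 36550 (k = 2311 + 34239 = 36550)
k/q(85) = 36550/153 = 36550*(1/153) = 2150/9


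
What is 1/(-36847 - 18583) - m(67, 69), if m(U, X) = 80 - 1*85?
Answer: 277149/55430 ≈ 5.0000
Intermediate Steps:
m(U, X) = -5 (m(U, X) = 80 - 85 = -5)
1/(-36847 - 18583) - m(67, 69) = 1/(-36847 - 18583) - 1*(-5) = 1/(-55430) + 5 = -1/55430 + 5 = 277149/55430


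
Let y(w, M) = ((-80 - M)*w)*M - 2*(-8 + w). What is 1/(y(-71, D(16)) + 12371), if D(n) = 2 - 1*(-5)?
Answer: 1/55768 ≈ 1.7931e-5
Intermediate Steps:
D(n) = 7 (D(n) = 2 + 5 = 7)
y(w, M) = 16 - 2*w + M*w*(-80 - M) (y(w, M) = (w*(-80 - M))*M + (16 - 2*w) = M*w*(-80 - M) + (16 - 2*w) = 16 - 2*w + M*w*(-80 - M))
1/(y(-71, D(16)) + 12371) = 1/((16 - 2*(-71) - 1*(-71)*7**2 - 80*7*(-71)) + 12371) = 1/((16 + 142 - 1*(-71)*49 + 39760) + 12371) = 1/((16 + 142 + 3479 + 39760) + 12371) = 1/(43397 + 12371) = 1/55768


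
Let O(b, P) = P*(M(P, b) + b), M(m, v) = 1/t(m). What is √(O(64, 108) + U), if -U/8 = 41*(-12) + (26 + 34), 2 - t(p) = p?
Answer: 15*√129426/53 ≈ 101.82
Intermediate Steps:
t(p) = 2 - p
M(m, v) = 1/(2 - m)
U = 3456 (U = -8*(41*(-12) + (26 + 34)) = -8*(-492 + 60) = -8*(-432) = 3456)
O(b, P) = P*(b - 1/(-2 + P)) (O(b, P) = P*(-1/(-2 + P) + b) = P*(b - 1/(-2 + P)))
√(O(64, 108) + U) = √(108*(-1 + 64*(-2 + 108))/(-2 + 108) + 3456) = √(108*(-1 + 64*106)/106 + 3456) = √(108*(1/106)*(-1 + 6784) + 3456) = √(108*(1/106)*6783 + 3456) = √(366282/53 + 3456) = √(549450/53) = 15*√129426/53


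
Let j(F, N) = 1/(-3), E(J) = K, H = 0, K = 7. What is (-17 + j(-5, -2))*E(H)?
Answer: -364/3 ≈ -121.33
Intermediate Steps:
E(J) = 7
j(F, N) = -1/3
(-17 + j(-5, -2))*E(H) = (-17 - 1/3)*7 = -52/3*7 = -364/3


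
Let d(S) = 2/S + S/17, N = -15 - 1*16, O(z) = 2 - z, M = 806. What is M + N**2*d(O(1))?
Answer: 47337/17 ≈ 2784.5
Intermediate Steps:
N = -31 (N = -15 - 16 = -31)
d(S) = 2/S + S/17 (d(S) = 2/S + S*(1/17) = 2/S + S/17)
M + N**2*d(O(1)) = 806 + (-31)**2*(2/(2 - 1*1) + (2 - 1*1)/17) = 806 + 961*(2/(2 - 1) + (2 - 1)/17) = 806 + 961*(2/1 + (1/17)*1) = 806 + 961*(2*1 + 1/17) = 806 + 961*(2 + 1/17) = 806 + 961*(35/17) = 806 + 33635/17 = 47337/17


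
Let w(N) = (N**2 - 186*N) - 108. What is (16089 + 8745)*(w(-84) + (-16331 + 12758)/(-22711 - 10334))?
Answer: 6174521401014/11015 ≈ 5.6056e+8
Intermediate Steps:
w(N) = -108 + N**2 - 186*N
(16089 + 8745)*(w(-84) + (-16331 + 12758)/(-22711 - 10334)) = (16089 + 8745)*((-108 + (-84)**2 - 186*(-84)) + (-16331 + 12758)/(-22711 - 10334)) = 24834*((-108 + 7056 + 15624) - 3573/(-33045)) = 24834*(22572 - 3573*(-1/33045)) = 24834*(22572 + 1191/11015) = 24834*(248631771/11015) = 6174521401014/11015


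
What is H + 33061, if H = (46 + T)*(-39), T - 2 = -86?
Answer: 34543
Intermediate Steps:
T = -84 (T = 2 - 86 = -84)
H = 1482 (H = (46 - 84)*(-39) = -38*(-39) = 1482)
H + 33061 = 1482 + 33061 = 34543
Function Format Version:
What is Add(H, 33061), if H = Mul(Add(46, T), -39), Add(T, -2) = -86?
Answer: 34543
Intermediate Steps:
T = -84 (T = Add(2, -86) = -84)
H = 1482 (H = Mul(Add(46, -84), -39) = Mul(-38, -39) = 1482)
Add(H, 33061) = Add(1482, 33061) = 34543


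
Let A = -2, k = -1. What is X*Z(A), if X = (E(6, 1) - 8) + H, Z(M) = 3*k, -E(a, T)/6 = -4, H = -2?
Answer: -42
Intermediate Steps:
E(a, T) = 24 (E(a, T) = -6*(-4) = 24)
Z(M) = -3 (Z(M) = 3*(-1) = -3)
X = 14 (X = (24 - 8) - 2 = 16 - 2 = 14)
X*Z(A) = 14*(-3) = -42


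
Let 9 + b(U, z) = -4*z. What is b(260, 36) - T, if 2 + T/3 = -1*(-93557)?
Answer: -280818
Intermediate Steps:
b(U, z) = -9 - 4*z
T = 280665 (T = -6 + 3*(-1*(-93557)) = -6 + 3*93557 = -6 + 280671 = 280665)
b(260, 36) - T = (-9 - 4*36) - 1*280665 = (-9 - 144) - 280665 = -153 - 280665 = -280818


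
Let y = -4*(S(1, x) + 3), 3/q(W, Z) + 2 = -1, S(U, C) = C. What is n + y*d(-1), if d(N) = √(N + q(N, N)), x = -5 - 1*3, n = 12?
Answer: 12 + 20*I*√2 ≈ 12.0 + 28.284*I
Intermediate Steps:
x = -8 (x = -5 - 3 = -8)
q(W, Z) = -1 (q(W, Z) = 3/(-2 - 1) = 3/(-3) = 3*(-⅓) = -1)
d(N) = √(-1 + N) (d(N) = √(N - 1) = √(-1 + N))
y = 20 (y = -4*(-8 + 3) = -4*(-5) = 20)
n + y*d(-1) = 12 + 20*√(-1 - 1) = 12 + 20*√(-2) = 12 + 20*(I*√2) = 12 + 20*I*√2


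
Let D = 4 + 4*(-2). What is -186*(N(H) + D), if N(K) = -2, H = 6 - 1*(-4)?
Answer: 1116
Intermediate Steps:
H = 10 (H = 6 + 4 = 10)
D = -4 (D = 4 - 8 = -4)
-186*(N(H) + D) = -186*(-2 - 4) = -186*(-6) = 1116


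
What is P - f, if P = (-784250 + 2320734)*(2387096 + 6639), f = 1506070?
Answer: 3677934021670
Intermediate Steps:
P = 3677935527740 (P = 1536484*2393735 = 3677935527740)
P - f = 3677935527740 - 1*1506070 = 3677935527740 - 1506070 = 3677934021670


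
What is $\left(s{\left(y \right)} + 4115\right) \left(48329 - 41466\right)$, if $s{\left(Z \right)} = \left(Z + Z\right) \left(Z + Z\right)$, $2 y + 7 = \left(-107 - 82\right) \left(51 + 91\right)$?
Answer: $4945876814820$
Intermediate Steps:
$y = - \frac{26845}{2}$ ($y = - \frac{7}{2} + \frac{\left(-107 - 82\right) \left(51 + 91\right)}{2} = - \frac{7}{2} + \frac{\left(-189\right) 142}{2} = - \frac{7}{2} + \frac{1}{2} \left(-26838\right) = - \frac{7}{2} - 13419 = - \frac{26845}{2} \approx -13423.0$)
$s{\left(Z \right)} = 4 Z^{2}$ ($s{\left(Z \right)} = 2 Z 2 Z = 4 Z^{2}$)
$\left(s{\left(y \right)} + 4115\right) \left(48329 - 41466\right) = \left(4 \left(- \frac{26845}{2}\right)^{2} + 4115\right) \left(48329 - 41466\right) = \left(4 \cdot \frac{720654025}{4} + 4115\right) 6863 = \left(720654025 + 4115\right) 6863 = 720658140 \cdot 6863 = 4945876814820$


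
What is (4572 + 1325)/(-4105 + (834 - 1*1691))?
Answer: -5897/4962 ≈ -1.1884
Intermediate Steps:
(4572 + 1325)/(-4105 + (834 - 1*1691)) = 5897/(-4105 + (834 - 1691)) = 5897/(-4105 - 857) = 5897/(-4962) = 5897*(-1/4962) = -5897/4962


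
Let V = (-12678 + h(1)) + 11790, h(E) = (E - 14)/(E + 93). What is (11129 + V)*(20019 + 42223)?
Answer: 29958350561/47 ≈ 6.3741e+8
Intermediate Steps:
h(E) = (-14 + E)/(93 + E)
V = -83485/94 (V = (-12678 + (-14 + 1)/(93 + 1)) + 11790 = (-12678 - 13/94) + 11790 = -1191745/94 + 11790 = -83485/94 ≈ -888.14)
(11129 + V)*(20019 + 42223) = (11129 - 83485/94)*(20019 + 42223) = (962641/94)*62242 = 29958350561/47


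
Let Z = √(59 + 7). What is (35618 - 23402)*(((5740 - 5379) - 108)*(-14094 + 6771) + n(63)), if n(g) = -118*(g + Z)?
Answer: -22723629048 - 1441488*√66 ≈ -2.2735e+10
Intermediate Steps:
Z = √66 ≈ 8.1240
n(g) = -118*g - 118*√66 (n(g) = -118*(g + √66) = -118*g - 118*√66)
(35618 - 23402)*(((5740 - 5379) - 108)*(-14094 + 6771) + n(63)) = (35618 - 23402)*(((5740 - 5379) - 108)*(-14094 + 6771) + (-118*63 - 118*√66)) = 12216*((361 - 108)*(-7323) + (-7434 - 118*√66)) = 12216*(253*(-7323) + (-7434 - 118*√66)) = 12216*(-1852719 + (-7434 - 118*√66)) = 12216*(-1860153 - 118*√66) = -22723629048 - 1441488*√66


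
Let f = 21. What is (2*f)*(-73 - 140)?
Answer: -8946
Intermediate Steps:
(2*f)*(-73 - 140) = (2*21)*(-73 - 140) = 42*(-213) = -8946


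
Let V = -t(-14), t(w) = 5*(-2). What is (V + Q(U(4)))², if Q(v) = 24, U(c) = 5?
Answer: 1156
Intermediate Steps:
t(w) = -10
V = 10 (V = -1*(-10) = 10)
(V + Q(U(4)))² = (10 + 24)² = 34² = 1156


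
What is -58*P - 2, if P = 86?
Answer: -4990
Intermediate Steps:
-58*P - 2 = -58*86 - 2 = -4988 - 2 = -4990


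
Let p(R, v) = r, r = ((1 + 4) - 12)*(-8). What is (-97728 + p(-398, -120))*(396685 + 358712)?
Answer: -73781135784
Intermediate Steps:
r = 56 (r = (5 - 12)*(-8) = -7*(-8) = 56)
p(R, v) = 56
(-97728 + p(-398, -120))*(396685 + 358712) = (-97728 + 56)*(396685 + 358712) = -97672*755397 = -73781135784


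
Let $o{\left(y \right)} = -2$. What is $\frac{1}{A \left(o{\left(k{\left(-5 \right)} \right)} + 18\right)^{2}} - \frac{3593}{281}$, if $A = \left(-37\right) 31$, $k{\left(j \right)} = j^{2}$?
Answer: $- \frac{1055020057}{82510592} \approx -12.786$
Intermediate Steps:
$A = -1147$
$\frac{1}{A \left(o{\left(k{\left(-5 \right)} \right)} + 18\right)^{2}} - \frac{3593}{281} = \frac{1}{\left(-1147\right) \left(-2 + 18\right)^{2}} - \frac{3593}{281} = - \frac{1}{1147 \cdot 16^{2}} - \frac{3593}{281} = - \frac{1}{1147 \cdot 256} - \frac{3593}{281} = \left(- \frac{1}{1147}\right) \frac{1}{256} - \frac{3593}{281} = - \frac{1}{293632} - \frac{3593}{281} = - \frac{1055020057}{82510592}$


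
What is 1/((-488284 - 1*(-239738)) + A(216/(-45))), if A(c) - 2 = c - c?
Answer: -1/248544 ≈ -4.0234e-6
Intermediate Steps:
A(c) = 2 (A(c) = 2 + (c - c) = 2 + 0 = 2)
1/((-488284 - 1*(-239738)) + A(216/(-45))) = 1/((-488284 - 1*(-239738)) + 2) = 1/((-488284 + 239738) + 2) = 1/(-248546 + 2) = 1/(-248544) = -1/248544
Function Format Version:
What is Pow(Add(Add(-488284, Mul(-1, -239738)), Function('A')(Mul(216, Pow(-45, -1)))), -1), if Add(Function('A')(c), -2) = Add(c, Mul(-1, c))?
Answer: Rational(-1, 248544) ≈ -4.0234e-6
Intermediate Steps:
Function('A')(c) = 2 (Function('A')(c) = Add(2, Add(c, Mul(-1, c))) = Add(2, 0) = 2)
Pow(Add(Add(-488284, Mul(-1, -239738)), Function('A')(Mul(216, Pow(-45, -1)))), -1) = Pow(Add(Add(-488284, Mul(-1, -239738)), 2), -1) = Pow(Add(Add(-488284, 239738), 2), -1) = Pow(Add(-248546, 2), -1) = Pow(-248544, -1) = Rational(-1, 248544)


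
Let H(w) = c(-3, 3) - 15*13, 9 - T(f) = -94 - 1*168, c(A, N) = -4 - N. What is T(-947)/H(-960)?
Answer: -271/202 ≈ -1.3416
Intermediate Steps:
T(f) = 271 (T(f) = 9 - (-94 - 1*168) = 9 - (-94 - 168) = 9 - 1*(-262) = 9 + 262 = 271)
H(w) = -202 (H(w) = (-4 - 1*3) - 15*13 = (-4 - 3) - 195 = -7 - 195 = -202)
T(-947)/H(-960) = 271/(-202) = 271*(-1/202) = -271/202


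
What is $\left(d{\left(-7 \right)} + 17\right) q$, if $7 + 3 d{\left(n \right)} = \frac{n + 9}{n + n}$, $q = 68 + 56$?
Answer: $\frac{38068}{21} \approx 1812.8$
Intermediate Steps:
$q = 124$
$d{\left(n \right)} = - \frac{7}{3} + \frac{9 + n}{6 n}$ ($d{\left(n \right)} = - \frac{7}{3} + \frac{\left(n + 9\right) \frac{1}{n + n}}{3} = - \frac{7}{3} + \frac{\left(9 + n\right) \frac{1}{2 n}}{3} = - \frac{7}{3} + \frac{\frac{1}{2} \frac{1}{n} \left(9 + n\right)}{3} = - \frac{7}{3} + \frac{9 + n}{6 n}$)
$\left(d{\left(-7 \right)} + 17\right) q = \left(\frac{9 - -91}{6 \left(-7\right)} + 17\right) 124 = \left(\frac{1}{6} \left(- \frac{1}{7}\right) \left(9 + 91\right) + 17\right) 124 = \left(\frac{1}{6} \left(- \frac{1}{7}\right) 100 + 17\right) 124 = \left(- \frac{50}{21} + 17\right) 124 = \frac{307}{21} \cdot 124 = \frac{38068}{21}$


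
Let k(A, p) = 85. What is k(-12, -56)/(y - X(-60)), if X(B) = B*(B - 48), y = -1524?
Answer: -85/8004 ≈ -0.010620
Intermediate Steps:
X(B) = B*(-48 + B)
k(-12, -56)/(y - X(-60)) = 85/(-1524 - (-60)*(-48 - 60)) = 85/(-1524 - (-60)*(-108)) = 85/(-1524 - 1*6480) = 85/(-1524 - 6480) = 85/(-8004) = 85*(-1/8004) = -85/8004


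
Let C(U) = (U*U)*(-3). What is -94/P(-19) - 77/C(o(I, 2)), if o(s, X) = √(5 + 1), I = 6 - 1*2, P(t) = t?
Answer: 3155/342 ≈ 9.2251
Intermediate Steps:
I = 4 (I = 6 - 2 = 4)
o(s, X) = √6
C(U) = -3*U² (C(U) = U²*(-3) = -3*U²)
-94/P(-19) - 77/C(o(I, 2)) = -94/(-19) - 77/((-3*(√6)²)) = -94*(-1/19) - 77/((-3*6)) = 94/19 - 77/(-18) = 94/19 - 77*(-1/18) = 94/19 + 77/18 = 3155/342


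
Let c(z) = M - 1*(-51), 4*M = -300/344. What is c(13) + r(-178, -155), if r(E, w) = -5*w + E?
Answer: 222837/344 ≈ 647.78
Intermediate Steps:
M = -75/344 (M = (-300/344)/4 = (-300*1/344)/4 = (¼)*(-75/86) = -75/344 ≈ -0.21802)
c(z) = 17469/344 (c(z) = -75/344 - 1*(-51) = -75/344 + 51 = 17469/344)
r(E, w) = E - 5*w
c(13) + r(-178, -155) = 17469/344 + (-178 - 5*(-155)) = 17469/344 + (-178 + 775) = 17469/344 + 597 = 222837/344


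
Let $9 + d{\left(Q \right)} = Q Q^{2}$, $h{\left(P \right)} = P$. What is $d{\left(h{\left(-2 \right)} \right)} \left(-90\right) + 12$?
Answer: $1542$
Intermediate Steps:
$d{\left(Q \right)} = -9 + Q^{3}$ ($d{\left(Q \right)} = -9 + Q Q^{2} = -9 + Q^{3}$)
$d{\left(h{\left(-2 \right)} \right)} \left(-90\right) + 12 = \left(-9 + \left(-2\right)^{3}\right) \left(-90\right) + 12 = \left(-9 - 8\right) \left(-90\right) + 12 = \left(-17\right) \left(-90\right) + 12 = 1530 + 12 = 1542$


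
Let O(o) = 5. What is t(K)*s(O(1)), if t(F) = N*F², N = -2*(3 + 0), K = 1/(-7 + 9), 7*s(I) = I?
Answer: -15/14 ≈ -1.0714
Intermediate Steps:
s(I) = I/7
K = ½ (K = 1/2 = ½ ≈ 0.50000)
N = -6 (N = -2*3 = -6)
t(F) = -6*F²
t(K)*s(O(1)) = (-6*(½)²)*((⅐)*5) = -6*¼*(5/7) = -3/2*5/7 = -15/14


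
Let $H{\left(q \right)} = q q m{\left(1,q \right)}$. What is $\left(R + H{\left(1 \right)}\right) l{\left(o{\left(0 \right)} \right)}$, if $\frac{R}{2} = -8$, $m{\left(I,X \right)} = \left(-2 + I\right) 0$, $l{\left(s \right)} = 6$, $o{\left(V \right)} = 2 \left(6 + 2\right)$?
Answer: $-96$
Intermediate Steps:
$o{\left(V \right)} = 16$ ($o{\left(V \right)} = 2 \cdot 8 = 16$)
$m{\left(I,X \right)} = 0$
$R = -16$ ($R = 2 \left(-8\right) = -16$)
$H{\left(q \right)} = 0$ ($H{\left(q \right)} = q q 0 = q^{2} \cdot 0 = 0$)
$\left(R + H{\left(1 \right)}\right) l{\left(o{\left(0 \right)} \right)} = \left(-16 + 0\right) 6 = \left(-16\right) 6 = -96$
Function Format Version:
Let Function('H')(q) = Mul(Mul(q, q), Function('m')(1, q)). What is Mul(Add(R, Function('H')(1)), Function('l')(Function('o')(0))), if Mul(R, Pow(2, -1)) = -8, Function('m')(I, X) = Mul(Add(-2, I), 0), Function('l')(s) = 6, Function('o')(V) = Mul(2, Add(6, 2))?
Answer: -96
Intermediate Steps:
Function('o')(V) = 16 (Function('o')(V) = Mul(2, 8) = 16)
Function('m')(I, X) = 0
R = -16 (R = Mul(2, -8) = -16)
Function('H')(q) = 0 (Function('H')(q) = Mul(Mul(q, q), 0) = Mul(Pow(q, 2), 0) = 0)
Mul(Add(R, Function('H')(1)), Function('l')(Function('o')(0))) = Mul(Add(-16, 0), 6) = Mul(-16, 6) = -96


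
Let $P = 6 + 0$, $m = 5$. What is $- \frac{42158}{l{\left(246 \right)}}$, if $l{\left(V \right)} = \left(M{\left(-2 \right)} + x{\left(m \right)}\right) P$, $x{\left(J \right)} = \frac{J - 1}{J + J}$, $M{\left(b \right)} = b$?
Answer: $\frac{105395}{24} \approx 4391.5$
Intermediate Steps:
$x{\left(J \right)} = \frac{-1 + J}{2 J}$
$P = 6$
$l{\left(V \right)} = - \frac{48}{5}$ ($l{\left(V \right)} = \left(-2 + \frac{-1 + 5}{2 \cdot 5}\right) 6 = \left(-2 + \frac{1}{2} \cdot \frac{1}{5} \cdot 4\right) 6 = \left(-2 + \frac{2}{5}\right) 6 = \left(- \frac{8}{5}\right) 6 = - \frac{48}{5}$)
$- \frac{42158}{l{\left(246 \right)}} = - \frac{42158}{- \frac{48}{5}} = \left(-42158\right) \left(- \frac{5}{48}\right) = \frac{105395}{24}$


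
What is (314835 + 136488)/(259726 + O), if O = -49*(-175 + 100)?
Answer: 451323/263401 ≈ 1.7134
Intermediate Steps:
O = 3675 (O = -49*(-75) = 3675)
(314835 + 136488)/(259726 + O) = (314835 + 136488)/(259726 + 3675) = 451323/263401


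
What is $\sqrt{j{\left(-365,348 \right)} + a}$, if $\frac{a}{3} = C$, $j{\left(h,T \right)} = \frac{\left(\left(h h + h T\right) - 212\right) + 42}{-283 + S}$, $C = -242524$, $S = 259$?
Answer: $\frac{i \sqrt{104806578}}{12} \approx 853.13 i$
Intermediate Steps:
$j{\left(h,T \right)} = \frac{85}{12} - \frac{h^{2}}{24} - \frac{T h}{24}$ ($j{\left(h,T \right)} = \frac{\left(\left(h h + h T\right) - 212\right) + 42}{-283 + 259} = \frac{\left(\left(h^{2} + T h\right) - 212\right) + 42}{-24} = \left(\left(-212 + h^{2} + T h\right) + 42\right) \left(- \frac{1}{24}\right) = \left(-170 + h^{2} + T h\right) \left(- \frac{1}{24}\right) = \frac{85}{12} - \frac{h^{2}}{24} - \frac{T h}{24}$)
$a = -727572$ ($a = 3 \left(-242524\right) = -727572$)
$\sqrt{j{\left(-365,348 \right)} + a} = \sqrt{\left(\frac{85}{12} - \frac{\left(-365\right)^{2}}{24} - \frac{29}{2} \left(-365\right)\right) - 727572} = \sqrt{\left(\frac{85}{12} - \frac{133225}{24} + \frac{10585}{2}\right) - 727572} = \sqrt{- \frac{6035}{24} - 727572} = \sqrt{- \frac{17467763}{24}} = \frac{i \sqrt{104806578}}{12}$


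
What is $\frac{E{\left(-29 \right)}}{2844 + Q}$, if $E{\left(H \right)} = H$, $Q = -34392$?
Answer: $\frac{29}{31548} \approx 0.00091923$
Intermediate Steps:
$\frac{E{\left(-29 \right)}}{2844 + Q} = - \frac{29}{2844 - 34392} = - \frac{29}{-31548} = \left(-29\right) \left(- \frac{1}{31548}\right) = \frac{29}{31548}$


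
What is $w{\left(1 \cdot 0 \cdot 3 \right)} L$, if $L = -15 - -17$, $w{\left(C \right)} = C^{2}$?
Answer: $0$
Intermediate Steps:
$L = 2$ ($L = -15 + 17 = 2$)
$w{\left(1 \cdot 0 \cdot 3 \right)} L = \left(1 \cdot 0 \cdot 3\right)^{2} \cdot 2 = \left(0 \cdot 3\right)^{2} \cdot 2 = 0^{2} \cdot 2 = 0 \cdot 2 = 0$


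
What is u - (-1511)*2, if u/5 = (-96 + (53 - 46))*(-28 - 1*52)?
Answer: 38622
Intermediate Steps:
u = 35600 (u = 5*((-96 + (53 - 46))*(-28 - 1*52)) = 5*((-96 + 7)*(-28 - 52)) = 5*(-89*(-80)) = 5*7120 = 35600)
u - (-1511)*2 = 35600 - (-1511)*2 = 35600 - 1*(-3022) = 35600 + 3022 = 38622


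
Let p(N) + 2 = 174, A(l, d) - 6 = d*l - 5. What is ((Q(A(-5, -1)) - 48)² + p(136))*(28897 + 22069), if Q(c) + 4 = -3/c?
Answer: 298482379/2 ≈ 1.4924e+8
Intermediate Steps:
A(l, d) = 1 + d*l (A(l, d) = 6 + (d*l - 5) = 6 + (-5 + d*l) = 1 + d*l)
Q(c) = -4 - 3/c
p(N) = 172 (p(N) = -2 + 174 = 172)
((Q(A(-5, -1)) - 48)² + p(136))*(28897 + 22069) = (((-4 - 3/(1 - 1*(-5))) - 48)² + 172)*(28897 + 22069) = (((-4 - 3/(1 + 5)) - 48)² + 172)*50966 = (((-4 - 3/6) - 48)² + 172)*50966 = (((-4 - 3*⅙) - 48)² + 172)*50966 = (((-4 - ½) - 48)² + 172)*50966 = ((-9/2 - 48)² + 172)*50966 = ((-105/2)² + 172)*50966 = (11025/4 + 172)*50966 = (11713/4)*50966 = 298482379/2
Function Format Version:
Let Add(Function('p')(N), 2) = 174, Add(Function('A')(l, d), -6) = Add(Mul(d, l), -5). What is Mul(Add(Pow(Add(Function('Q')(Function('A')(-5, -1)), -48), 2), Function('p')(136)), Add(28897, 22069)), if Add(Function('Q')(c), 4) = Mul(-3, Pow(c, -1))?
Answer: Rational(298482379, 2) ≈ 1.4924e+8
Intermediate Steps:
Function('A')(l, d) = Add(1, Mul(d, l)) (Function('A')(l, d) = Add(6, Add(Mul(d, l), -5)) = Add(6, Add(-5, Mul(d, l))) = Add(1, Mul(d, l)))
Function('Q')(c) = Add(-4, Mul(-3, Pow(c, -1)))
Function('p')(N) = 172 (Function('p')(N) = Add(-2, 174) = 172)
Mul(Add(Pow(Add(Function('Q')(Function('A')(-5, -1)), -48), 2), Function('p')(136)), Add(28897, 22069)) = Mul(Add(Pow(Add(Add(-4, Mul(-3, Pow(Add(1, Mul(-1, -5)), -1))), -48), 2), 172), Add(28897, 22069)) = Mul(Add(Pow(Add(Add(-4, Mul(-3, Pow(Add(1, 5), -1))), -48), 2), 172), 50966) = Mul(Add(Pow(Add(Add(-4, Mul(-3, Pow(6, -1))), -48), 2), 172), 50966) = Mul(Add(Pow(Add(Add(-4, Mul(-3, Rational(1, 6))), -48), 2), 172), 50966) = Mul(Add(Pow(Add(Add(-4, Rational(-1, 2)), -48), 2), 172), 50966) = Mul(Add(Pow(Add(Rational(-9, 2), -48), 2), 172), 50966) = Mul(Add(Pow(Rational(-105, 2), 2), 172), 50966) = Mul(Add(Rational(11025, 4), 172), 50966) = Mul(Rational(11713, 4), 50966) = Rational(298482379, 2)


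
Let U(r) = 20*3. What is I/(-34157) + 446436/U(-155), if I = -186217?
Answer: 1271673956/170785 ≈ 7446.1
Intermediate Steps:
U(r) = 60
I/(-34157) + 446436/U(-155) = -186217/(-34157) + 446436/60 = -186217*(-1/34157) + 446436*(1/60) = 186217/34157 + 37203/5 = 1271673956/170785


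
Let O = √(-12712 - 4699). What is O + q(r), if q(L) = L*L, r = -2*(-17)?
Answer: 1156 + I*√17411 ≈ 1156.0 + 131.95*I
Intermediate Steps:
r = 34
O = I*√17411 (O = √(-17411) = I*√17411 ≈ 131.95*I)
q(L) = L²
O + q(r) = I*√17411 + 34² = I*√17411 + 1156 = 1156 + I*√17411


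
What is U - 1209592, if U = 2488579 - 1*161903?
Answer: 1117084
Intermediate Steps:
U = 2326676 (U = 2488579 - 161903 = 2326676)
U - 1209592 = 2326676 - 1209592 = 1117084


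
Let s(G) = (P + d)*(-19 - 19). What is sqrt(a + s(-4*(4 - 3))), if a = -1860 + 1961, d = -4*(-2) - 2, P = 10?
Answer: 13*I*sqrt(3) ≈ 22.517*I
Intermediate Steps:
d = 6 (d = 8 - 2 = 6)
s(G) = -608 (s(G) = (10 + 6)*(-19 - 19) = 16*(-38) = -608)
a = 101
sqrt(a + s(-4*(4 - 3))) = sqrt(101 - 608) = sqrt(-507) = 13*I*sqrt(3)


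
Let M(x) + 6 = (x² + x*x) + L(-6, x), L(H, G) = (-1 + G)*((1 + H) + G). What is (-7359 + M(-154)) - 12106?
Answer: 52606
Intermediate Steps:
L(H, G) = (-1 + G)*(1 + G + H)
M(x) = -1 - 6*x + 3*x² (M(x) = -6 + ((x² + x*x) + (-1 + x² - 1*(-6) + x*(-6))) = -6 + ((x² + x²) + (-1 + x² + 6 - 6*x)) = -6 + (2*x² + (5 + x² - 6*x)) = -6 + (5 - 6*x + 3*x²) = -1 - 6*x + 3*x²)
(-7359 + M(-154)) - 12106 = (-7359 + (-1 - 6*(-154) + 3*(-154)²)) - 12106 = (-7359 + (-1 + 924 + 3*23716)) - 12106 = (-7359 + (-1 + 924 + 71148)) - 12106 = (-7359 + 72071) - 12106 = 64712 - 12106 = 52606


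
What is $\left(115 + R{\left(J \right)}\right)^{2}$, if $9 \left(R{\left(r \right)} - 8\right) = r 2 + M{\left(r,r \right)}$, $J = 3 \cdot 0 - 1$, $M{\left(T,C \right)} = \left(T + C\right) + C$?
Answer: $\frac{1214404}{81} \approx 14993.0$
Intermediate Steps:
$M{\left(T,C \right)} = T + 2 C$ ($M{\left(T,C \right)} = \left(C + T\right) + C = T + 2 C$)
$J = -1$ ($J = 0 - 1 = -1$)
$R{\left(r \right)} = 8 + \frac{5 r}{9}$ ($R{\left(r \right)} = 8 + \frac{r 2 + \left(r + 2 r\right)}{9} = 8 + \frac{2 r + 3 r}{9} = 8 + \frac{5 r}{9}$)
$\left(115 + R{\left(J \right)}\right)^{2} = \left(115 + \left(8 + \frac{5}{9} \left(-1\right)\right)\right)^{2} = \left(115 + \left(8 - \frac{5}{9}\right)\right)^{2} = \left(115 + \frac{67}{9}\right)^{2} = \left(\frac{1102}{9}\right)^{2} = \frac{1214404}{81}$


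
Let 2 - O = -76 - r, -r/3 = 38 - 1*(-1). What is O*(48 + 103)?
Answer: -5889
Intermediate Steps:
r = -117 (r = -3*(38 - 1*(-1)) = -3*(38 + 1) = -3*39 = -117)
O = -39 (O = 2 - (-76 - 1*(-117)) = 2 - (-76 + 117) = 2 - 1*41 = 2 - 41 = -39)
O*(48 + 103) = -39*(48 + 103) = -39*151 = -5889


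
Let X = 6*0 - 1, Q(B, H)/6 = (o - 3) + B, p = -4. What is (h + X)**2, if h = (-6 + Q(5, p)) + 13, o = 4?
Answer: 1764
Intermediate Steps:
Q(B, H) = 6 + 6*B (Q(B, H) = 6*((4 - 3) + B) = 6*(1 + B) = 6 + 6*B)
h = 43 (h = (-6 + (6 + 6*5)) + 13 = (-6 + (6 + 30)) + 13 = (-6 + 36) + 13 = 30 + 13 = 43)
X = -1 (X = 0 - 1 = -1)
(h + X)**2 = (43 - 1)**2 = 42**2 = 1764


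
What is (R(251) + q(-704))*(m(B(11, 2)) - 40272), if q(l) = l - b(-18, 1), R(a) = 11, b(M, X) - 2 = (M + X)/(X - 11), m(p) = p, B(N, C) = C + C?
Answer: 140273578/5 ≈ 2.8055e+7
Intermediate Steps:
B(N, C) = 2*C
b(M, X) = 2 + (M + X)/(-11 + X) (b(M, X) = 2 + (M + X)/(X - 11) = 2 + (M + X)/(-11 + X))
q(l) = -37/10 + l (q(l) = l - (-22 - 18 + 3*1)/(-11 + 1) = l - (-22 - 18 + 3)/(-10) = l - (-1)*(-37)/10 = l - 1*37/10 = l - 37/10 = -37/10 + l)
(R(251) + q(-704))*(m(B(11, 2)) - 40272) = (11 + (-37/10 - 704))*(2*2 - 40272) = (11 - 7077/10)*(4 - 40272) = -6967/10*(-40268) = 140273578/5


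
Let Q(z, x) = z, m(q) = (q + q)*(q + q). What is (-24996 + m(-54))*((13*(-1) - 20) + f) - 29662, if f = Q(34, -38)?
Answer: -42994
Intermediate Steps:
m(q) = 4*q² (m(q) = (2*q)*(2*q) = 4*q²)
f = 34
(-24996 + m(-54))*((13*(-1) - 20) + f) - 29662 = (-24996 + 4*(-54)²)*((13*(-1) - 20) + 34) - 29662 = (-24996 + 4*2916)*((-13 - 20) + 34) - 29662 = (-24996 + 11664)*(-33 + 34) - 29662 = -13332*1 - 29662 = -13332 - 29662 = -42994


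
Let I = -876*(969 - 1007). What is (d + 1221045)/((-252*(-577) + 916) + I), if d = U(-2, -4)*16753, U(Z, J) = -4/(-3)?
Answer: 3730147/538824 ≈ 6.9228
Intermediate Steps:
I = 33288 (I = -876*(-38) = 33288)
U(Z, J) = 4/3 (U(Z, J) = -4*(-⅓) = 4/3)
d = 67012/3 (d = (4/3)*16753 = 67012/3 ≈ 22337.)
(d + 1221045)/((-252*(-577) + 916) + I) = (67012/3 + 1221045)/((-252*(-577) + 916) + 33288) = 3730147/(3*((145404 + 916) + 33288)) = 3730147/(3*(146320 + 33288)) = (3730147/3)/179608 = (3730147/3)*(1/179608) = 3730147/538824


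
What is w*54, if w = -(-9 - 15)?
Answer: 1296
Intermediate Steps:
w = 24 (w = -1*(-24) = 24)
w*54 = 24*54 = 1296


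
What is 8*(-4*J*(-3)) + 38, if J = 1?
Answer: 134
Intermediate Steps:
8*(-4*J*(-3)) + 38 = 8*(-4*1*(-3)) + 38 = 8*(-4*(-3)) + 38 = 8*12 + 38 = 96 + 38 = 134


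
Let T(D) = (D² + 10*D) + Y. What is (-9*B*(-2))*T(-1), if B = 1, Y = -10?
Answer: -342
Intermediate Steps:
T(D) = -10 + D² + 10*D (T(D) = (D² + 10*D) - 10 = -10 + D² + 10*D)
(-9*B*(-2))*T(-1) = (-9*1*(-2))*(-10 + (-1)² + 10*(-1)) = (-9*(-2))*(-10 + 1 - 10) = 18*(-19) = -342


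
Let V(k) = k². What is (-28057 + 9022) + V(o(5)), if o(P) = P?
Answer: -19010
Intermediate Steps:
(-28057 + 9022) + V(o(5)) = (-28057 + 9022) + 5² = -19035 + 25 = -19010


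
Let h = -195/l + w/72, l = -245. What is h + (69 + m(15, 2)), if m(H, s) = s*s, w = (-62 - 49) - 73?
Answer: 31417/441 ≈ 71.240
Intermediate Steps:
w = -184 (w = -111 - 73 = -184)
m(H, s) = s²
h = -776/441 (h = -195/(-245) - 184/72 = -195*(-1/245) - 184*1/72 = 39/49 - 23/9 = -776/441 ≈ -1.7596)
h + (69 + m(15, 2)) = -776/441 + (69 + 2²) = -776/441 + (69 + 4) = -776/441 + 73 = 31417/441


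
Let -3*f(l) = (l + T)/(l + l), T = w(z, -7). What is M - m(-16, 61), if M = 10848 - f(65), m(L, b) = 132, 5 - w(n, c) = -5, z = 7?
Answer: 278621/26 ≈ 10716.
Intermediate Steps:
w(n, c) = 10 (w(n, c) = 5 - 1*(-5) = 5 + 5 = 10)
T = 10
f(l) = -(10 + l)/(6*l) (f(l) = -(l + 10)/(3*(l + l)) = -(10 + l)/(3*(2*l)) = -(10 + l)*1/(2*l)/3 = -(10 + l)/(6*l))
M = 282053/26 (M = 10848 - (-10 - 1*65)/(6*65) = 10848 - (-10 - 65)/(6*65) = 10848 - (-75)/(6*65) = 10848 - 1*(-5/26) = 10848 + 5/26 = 282053/26 ≈ 10848.)
M - m(-16, 61) = 282053/26 - 1*132 = 282053/26 - 132 = 278621/26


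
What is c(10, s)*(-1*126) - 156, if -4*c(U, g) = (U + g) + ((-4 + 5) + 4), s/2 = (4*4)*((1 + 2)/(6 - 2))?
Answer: 2145/2 ≈ 1072.5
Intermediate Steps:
s = 24 (s = 2*((4*4)*((1 + 2)/(6 - 2))) = 2*(16*(3/4)) = 2*(16*(3*(¼))) = 2*(16*(¾)) = 2*12 = 24)
c(U, g) = -5/4 - U/4 - g/4 (c(U, g) = -((U + g) + ((-4 + 5) + 4))/4 = -((U + g) + (1 + 4))/4 = -((U + g) + 5)/4 = -(5 + U + g)/4 = -5/4 - U/4 - g/4)
c(10, s)*(-1*126) - 156 = (-5/4 - ¼*10 - ¼*24)*(-1*126) - 156 = (-5/4 - 5/2 - 6)*(-126) - 156 = -39/4*(-126) - 156 = 2457/2 - 156 = 2145/2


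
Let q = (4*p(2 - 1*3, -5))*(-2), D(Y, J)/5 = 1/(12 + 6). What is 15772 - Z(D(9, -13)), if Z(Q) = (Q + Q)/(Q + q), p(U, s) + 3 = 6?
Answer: 6734654/427 ≈ 15772.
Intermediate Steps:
D(Y, J) = 5/18 (D(Y, J) = 5/(12 + 6) = 5/18)
p(U, s) = 3 (p(U, s) = -3 + 6 = 3)
q = -24 (q = (4*3)*(-2) = 12*(-2) = -24)
Z(Q) = 2*Q/(-24 + Q) (Z(Q) = (Q + Q)/(Q - 24) = (2*Q)/(-24 + Q) = 2*Q/(-24 + Q))
15772 - Z(D(9, -13)) = 15772 - 2*5/(18*(-24 + 5/18)) = 15772 - 2*5/(18*(-427/18)) = 15772 - 2*5*(-18)/(18*427) = 15772 - 1*(-10/427) = 15772 + 10/427 = 6734654/427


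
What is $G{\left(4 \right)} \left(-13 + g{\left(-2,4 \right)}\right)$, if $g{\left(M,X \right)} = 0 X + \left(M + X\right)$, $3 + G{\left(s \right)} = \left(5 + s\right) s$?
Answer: $-363$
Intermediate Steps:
$G{\left(s \right)} = -3 + s \left(5 + s\right)$ ($G{\left(s \right)} = -3 + \left(5 + s\right) s = -3 + s \left(5 + s\right)$)
$g{\left(M,X \right)} = M + X$ ($g{\left(M,X \right)} = 0 + \left(M + X\right) = M + X$)
$G{\left(4 \right)} \left(-13 + g{\left(-2,4 \right)}\right) = \left(-3 + 4^{2} + 5 \cdot 4\right) \left(-13 + \left(-2 + 4\right)\right) = \left(-3 + 16 + 20\right) \left(-13 + 2\right) = 33 \left(-11\right) = -363$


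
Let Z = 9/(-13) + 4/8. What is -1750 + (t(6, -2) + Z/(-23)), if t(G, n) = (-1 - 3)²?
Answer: -1036927/598 ≈ -1734.0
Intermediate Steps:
t(G, n) = 16 (t(G, n) = (-4)² = 16)
Z = -5/26 (Z = 9*(-1/13) + 4*(⅛) = -9/13 + ½ = -5/26 ≈ -0.19231)
-1750 + (t(6, -2) + Z/(-23)) = -1750 + (16 - 5/26/(-23)) = -1750 + (16 - 1/23*(-5/26)) = -1750 + (16 + 5/598) = -1750 + 9573/598 = -1036927/598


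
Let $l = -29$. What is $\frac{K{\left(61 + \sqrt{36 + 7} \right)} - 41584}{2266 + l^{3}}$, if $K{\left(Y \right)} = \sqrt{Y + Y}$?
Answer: $\frac{41584}{22123} - \frac{\sqrt{122 + 2 \sqrt{43}}}{22123} \approx 1.8791$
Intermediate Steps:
$K{\left(Y \right)} = \sqrt{2} \sqrt{Y}$ ($K{\left(Y \right)} = \sqrt{2 Y} = \sqrt{2} \sqrt{Y}$)
$\frac{K{\left(61 + \sqrt{36 + 7} \right)} - 41584}{2266 + l^{3}} = \frac{\sqrt{2} \sqrt{61 + \sqrt{36 + 7}} - 41584}{2266 + \left(-29\right)^{3}} = \frac{\sqrt{2} \sqrt{61 + \sqrt{43}} - 41584}{2266 - 24389} = \frac{-41584 + \sqrt{2} \sqrt{61 + \sqrt{43}}}{-22123} = \left(-41584 + \sqrt{2} \sqrt{61 + \sqrt{43}}\right) \left(- \frac{1}{22123}\right) = \frac{41584}{22123} - \frac{\sqrt{2} \sqrt{61 + \sqrt{43}}}{22123}$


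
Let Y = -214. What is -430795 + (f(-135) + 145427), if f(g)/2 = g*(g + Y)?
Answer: -191138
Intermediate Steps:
f(g) = 2*g*(-214 + g) (f(g) = 2*(g*(g - 214)) = 2*(g*(-214 + g)) = 2*g*(-214 + g))
-430795 + (f(-135) + 145427) = -430795 + (2*(-135)*(-214 - 135) + 145427) = -430795 + (2*(-135)*(-349) + 145427) = -430795 + (94230 + 145427) = -430795 + 239657 = -191138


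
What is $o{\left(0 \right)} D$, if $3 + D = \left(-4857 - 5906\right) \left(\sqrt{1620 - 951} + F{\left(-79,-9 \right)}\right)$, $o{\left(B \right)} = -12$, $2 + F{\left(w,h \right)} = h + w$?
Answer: $-11624004 + 129156 \sqrt{669} \approx -8.2834 \cdot 10^{6}$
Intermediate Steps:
$F{\left(w,h \right)} = -2 + h + w$ ($F{\left(w,h \right)} = -2 + \left(h + w\right) = -2 + h + w$)
$D = 968667 - 10763 \sqrt{669}$ ($D = -3 + \left(-4857 - 5906\right) \left(\sqrt{1620 - 951} - 90\right) = -3 - 10763 \left(\sqrt{669} - 90\right) = -3 - 10763 \left(-90 + \sqrt{669}\right) = -3 + \left(968670 - 10763 \sqrt{669}\right) = 968667 - 10763 \sqrt{669} \approx 6.9028 \cdot 10^{5}$)
$o{\left(0 \right)} D = - 12 \left(968667 - 10763 \sqrt{669}\right) = -11624004 + 129156 \sqrt{669}$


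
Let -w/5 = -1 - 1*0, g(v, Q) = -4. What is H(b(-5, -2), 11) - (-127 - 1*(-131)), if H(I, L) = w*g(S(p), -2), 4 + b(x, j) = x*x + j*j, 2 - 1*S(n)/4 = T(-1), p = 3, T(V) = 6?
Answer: -24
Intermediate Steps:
S(n) = -16 (S(n) = 8 - 4*6 = 8 - 24 = -16)
b(x, j) = -4 + j**2 + x**2 (b(x, j) = -4 + (x*x + j*j) = -4 + (x**2 + j**2) = -4 + (j**2 + x**2) = -4 + j**2 + x**2)
w = 5 (w = -5*(-1 - 1*0) = -5*(-1 + 0) = -5*(-1) = 5)
H(I, L) = -20 (H(I, L) = 5*(-4) = -20)
H(b(-5, -2), 11) - (-127 - 1*(-131)) = -20 - (-127 - 1*(-131)) = -20 - (-127 + 131) = -20 - 1*4 = -20 - 4 = -24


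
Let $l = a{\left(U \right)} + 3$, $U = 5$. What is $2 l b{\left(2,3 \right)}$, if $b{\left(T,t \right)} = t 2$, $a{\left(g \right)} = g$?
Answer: $96$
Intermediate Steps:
$b{\left(T,t \right)} = 2 t$
$l = 8$ ($l = 5 + 3 = 8$)
$2 l b{\left(2,3 \right)} = 2 \cdot 8 \cdot 2 \cdot 3 = 16 \cdot 6 = 96$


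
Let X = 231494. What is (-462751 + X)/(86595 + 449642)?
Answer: -17789/41249 ≈ -0.43126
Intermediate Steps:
(-462751 + X)/(86595 + 449642) = (-462751 + 231494)/(86595 + 449642) = -231257/536237 = -231257*1/536237 = -17789/41249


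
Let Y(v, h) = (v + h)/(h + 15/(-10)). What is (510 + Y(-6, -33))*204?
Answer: 2398224/23 ≈ 1.0427e+5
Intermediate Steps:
Y(v, h) = (h + v)/(-3/2 + h) (Y(v, h) = (h + v)/(h + 15*(-1/10)) = (h + v)/(h - 3/2) = (h + v)/(-3/2 + h))
(510 + Y(-6, -33))*204 = (510 + 2*(-33 - 6)/(-3 + 2*(-33)))*204 = (510 + 2*(-39)/(-3 - 66))*204 = (510 + 2*(-39)/(-69))*204 = (510 + 2*(-1/69)*(-39))*204 = (510 + 26/23)*204 = (11756/23)*204 = 2398224/23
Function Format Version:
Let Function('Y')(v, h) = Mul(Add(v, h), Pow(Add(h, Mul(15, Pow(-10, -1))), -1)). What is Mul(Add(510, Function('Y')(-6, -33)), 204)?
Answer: Rational(2398224, 23) ≈ 1.0427e+5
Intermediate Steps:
Function('Y')(v, h) = Mul(Pow(Add(Rational(-3, 2), h), -1), Add(h, v)) (Function('Y')(v, h) = Mul(Add(h, v), Pow(Add(h, Mul(15, Rational(-1, 10))), -1)) = Mul(Add(h, v), Pow(Add(h, Rational(-3, 2)), -1)) = Mul(Add(h, v), Pow(Add(Rational(-3, 2), h), -1)) = Mul(Pow(Add(Rational(-3, 2), h), -1), Add(h, v)))
Mul(Add(510, Function('Y')(-6, -33)), 204) = Mul(Add(510, Mul(2, Pow(Add(-3, Mul(2, -33)), -1), Add(-33, -6))), 204) = Mul(Add(510, Mul(2, Pow(Add(-3, -66), -1), -39)), 204) = Mul(Add(510, Mul(2, Pow(-69, -1), -39)), 204) = Mul(Add(510, Mul(2, Rational(-1, 69), -39)), 204) = Mul(Add(510, Rational(26, 23)), 204) = Mul(Rational(11756, 23), 204) = Rational(2398224, 23)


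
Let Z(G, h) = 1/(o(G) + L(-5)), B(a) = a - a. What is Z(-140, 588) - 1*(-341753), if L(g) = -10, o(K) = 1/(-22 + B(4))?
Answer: 75527391/221 ≈ 3.4175e+5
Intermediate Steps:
B(a) = 0
o(K) = -1/22 (o(K) = 1/(-22 + 0) = 1/(-22) = -1/22)
Z(G, h) = -22/221 (Z(G, h) = 1/(-1/22 - 10) = 1/(-221/22) = -22/221)
Z(-140, 588) - 1*(-341753) = -22/221 - 1*(-341753) = -22/221 + 341753 = 75527391/221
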